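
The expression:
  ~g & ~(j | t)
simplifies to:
~g & ~j & ~t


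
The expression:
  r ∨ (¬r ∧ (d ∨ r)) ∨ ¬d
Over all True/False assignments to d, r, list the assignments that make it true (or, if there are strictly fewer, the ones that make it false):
is always true.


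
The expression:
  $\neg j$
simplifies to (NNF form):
$\neg j$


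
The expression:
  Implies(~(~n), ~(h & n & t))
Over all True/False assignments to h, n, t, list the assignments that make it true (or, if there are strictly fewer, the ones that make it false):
is false only for:
  h=True, n=True, t=True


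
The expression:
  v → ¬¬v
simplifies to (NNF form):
True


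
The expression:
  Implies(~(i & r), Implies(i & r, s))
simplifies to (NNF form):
True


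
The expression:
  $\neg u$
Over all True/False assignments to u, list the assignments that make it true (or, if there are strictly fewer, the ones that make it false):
is true only for:
  u=False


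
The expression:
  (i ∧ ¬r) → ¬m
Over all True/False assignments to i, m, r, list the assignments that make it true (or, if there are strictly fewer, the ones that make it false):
is false only for:
  i=True, m=True, r=False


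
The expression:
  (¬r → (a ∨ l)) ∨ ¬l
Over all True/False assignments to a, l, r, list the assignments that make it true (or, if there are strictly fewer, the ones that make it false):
is always true.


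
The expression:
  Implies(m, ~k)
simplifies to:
~k | ~m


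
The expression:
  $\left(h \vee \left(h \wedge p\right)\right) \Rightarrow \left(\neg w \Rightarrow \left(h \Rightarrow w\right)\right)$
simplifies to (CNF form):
$w \vee \neg h$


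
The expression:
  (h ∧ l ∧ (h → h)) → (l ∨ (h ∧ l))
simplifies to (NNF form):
True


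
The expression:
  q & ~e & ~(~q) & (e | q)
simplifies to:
q & ~e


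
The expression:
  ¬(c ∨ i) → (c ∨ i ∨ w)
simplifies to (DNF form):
c ∨ i ∨ w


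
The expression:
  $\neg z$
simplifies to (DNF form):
$\neg z$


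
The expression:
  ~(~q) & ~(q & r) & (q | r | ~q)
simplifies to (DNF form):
q & ~r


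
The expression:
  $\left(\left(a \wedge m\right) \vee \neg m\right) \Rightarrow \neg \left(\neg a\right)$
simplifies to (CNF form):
$a \vee m$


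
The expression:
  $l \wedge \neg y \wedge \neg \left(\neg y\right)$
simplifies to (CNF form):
$\text{False}$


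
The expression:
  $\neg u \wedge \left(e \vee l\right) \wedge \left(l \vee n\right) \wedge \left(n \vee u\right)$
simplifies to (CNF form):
$n \wedge \neg u \wedge \left(e \vee l\right)$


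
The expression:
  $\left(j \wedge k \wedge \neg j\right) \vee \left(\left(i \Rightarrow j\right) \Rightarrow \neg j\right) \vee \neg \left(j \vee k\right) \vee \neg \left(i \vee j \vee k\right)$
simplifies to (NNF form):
$\neg j$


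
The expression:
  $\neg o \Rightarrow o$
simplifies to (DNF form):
$o$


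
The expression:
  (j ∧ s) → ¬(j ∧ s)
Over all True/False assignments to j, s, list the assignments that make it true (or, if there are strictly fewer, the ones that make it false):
is false only for:
  j=True, s=True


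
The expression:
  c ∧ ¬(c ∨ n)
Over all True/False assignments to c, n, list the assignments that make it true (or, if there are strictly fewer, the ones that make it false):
is never true.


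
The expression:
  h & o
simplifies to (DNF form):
h & o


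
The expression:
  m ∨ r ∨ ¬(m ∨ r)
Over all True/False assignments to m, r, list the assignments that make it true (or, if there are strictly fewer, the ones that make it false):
is always true.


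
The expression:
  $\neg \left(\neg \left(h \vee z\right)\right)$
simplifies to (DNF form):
$h \vee z$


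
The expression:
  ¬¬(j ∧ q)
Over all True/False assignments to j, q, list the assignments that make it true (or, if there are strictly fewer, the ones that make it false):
is true only for:
  j=True, q=True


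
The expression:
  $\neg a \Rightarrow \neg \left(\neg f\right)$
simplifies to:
$a \vee f$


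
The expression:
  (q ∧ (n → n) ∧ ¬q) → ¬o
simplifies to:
True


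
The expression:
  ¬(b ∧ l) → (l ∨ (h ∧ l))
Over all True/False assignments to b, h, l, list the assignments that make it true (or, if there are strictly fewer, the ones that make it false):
is true only for:
  b=False, h=False, l=True;
  b=False, h=True, l=True;
  b=True, h=False, l=True;
  b=True, h=True, l=True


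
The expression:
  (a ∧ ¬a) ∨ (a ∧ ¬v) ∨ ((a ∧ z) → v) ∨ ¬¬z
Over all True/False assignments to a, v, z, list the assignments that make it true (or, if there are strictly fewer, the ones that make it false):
is always true.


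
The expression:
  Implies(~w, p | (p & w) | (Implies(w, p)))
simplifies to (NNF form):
True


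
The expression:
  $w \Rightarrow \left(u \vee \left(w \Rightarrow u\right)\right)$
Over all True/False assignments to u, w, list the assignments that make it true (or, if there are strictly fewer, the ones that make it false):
is false only for:
  u=False, w=True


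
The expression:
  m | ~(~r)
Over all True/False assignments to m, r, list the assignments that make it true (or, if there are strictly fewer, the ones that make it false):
is false only for:
  m=False, r=False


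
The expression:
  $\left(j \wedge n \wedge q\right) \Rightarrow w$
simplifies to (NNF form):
$w \vee \neg j \vee \neg n \vee \neg q$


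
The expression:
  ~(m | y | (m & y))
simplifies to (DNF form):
~m & ~y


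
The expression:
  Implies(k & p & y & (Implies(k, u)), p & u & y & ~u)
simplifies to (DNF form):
~k | ~p | ~u | ~y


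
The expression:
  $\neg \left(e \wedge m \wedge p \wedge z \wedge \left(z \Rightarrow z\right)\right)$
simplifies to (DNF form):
$\neg e \vee \neg m \vee \neg p \vee \neg z$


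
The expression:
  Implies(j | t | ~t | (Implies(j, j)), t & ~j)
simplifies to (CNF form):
t & ~j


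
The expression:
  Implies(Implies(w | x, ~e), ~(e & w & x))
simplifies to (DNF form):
True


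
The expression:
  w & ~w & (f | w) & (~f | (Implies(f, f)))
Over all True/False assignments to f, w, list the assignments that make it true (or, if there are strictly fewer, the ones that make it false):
is never true.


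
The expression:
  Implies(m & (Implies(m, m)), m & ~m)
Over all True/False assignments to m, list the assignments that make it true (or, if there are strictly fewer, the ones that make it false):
is true only for:
  m=False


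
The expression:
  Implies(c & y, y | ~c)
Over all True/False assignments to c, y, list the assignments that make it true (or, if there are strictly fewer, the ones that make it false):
is always true.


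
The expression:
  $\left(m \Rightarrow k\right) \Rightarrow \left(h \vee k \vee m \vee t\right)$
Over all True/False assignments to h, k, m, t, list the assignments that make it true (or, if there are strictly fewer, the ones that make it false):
is false only for:
  h=False, k=False, m=False, t=False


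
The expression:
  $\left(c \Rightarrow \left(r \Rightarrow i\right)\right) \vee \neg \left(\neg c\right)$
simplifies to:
$\text{True}$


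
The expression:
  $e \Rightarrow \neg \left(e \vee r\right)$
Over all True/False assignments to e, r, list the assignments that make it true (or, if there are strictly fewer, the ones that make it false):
is true only for:
  e=False, r=False;
  e=False, r=True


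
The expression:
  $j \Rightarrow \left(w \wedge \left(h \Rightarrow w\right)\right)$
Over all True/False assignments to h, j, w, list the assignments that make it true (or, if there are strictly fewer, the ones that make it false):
is false only for:
  h=False, j=True, w=False;
  h=True, j=True, w=False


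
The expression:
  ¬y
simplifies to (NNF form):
¬y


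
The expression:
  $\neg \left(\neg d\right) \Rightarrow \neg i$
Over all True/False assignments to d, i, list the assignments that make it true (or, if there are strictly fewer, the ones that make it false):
is false only for:
  d=True, i=True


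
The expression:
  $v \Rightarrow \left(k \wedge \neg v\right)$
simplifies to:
$\neg v$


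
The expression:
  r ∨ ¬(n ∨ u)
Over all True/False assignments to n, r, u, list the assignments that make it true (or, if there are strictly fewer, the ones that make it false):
is false only for:
  n=False, r=False, u=True;
  n=True, r=False, u=False;
  n=True, r=False, u=True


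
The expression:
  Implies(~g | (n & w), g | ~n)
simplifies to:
g | ~n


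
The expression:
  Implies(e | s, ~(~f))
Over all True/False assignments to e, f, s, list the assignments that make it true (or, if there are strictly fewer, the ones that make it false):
is false only for:
  e=False, f=False, s=True;
  e=True, f=False, s=False;
  e=True, f=False, s=True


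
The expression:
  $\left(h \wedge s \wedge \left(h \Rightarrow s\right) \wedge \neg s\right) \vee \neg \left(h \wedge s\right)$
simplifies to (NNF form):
$\neg h \vee \neg s$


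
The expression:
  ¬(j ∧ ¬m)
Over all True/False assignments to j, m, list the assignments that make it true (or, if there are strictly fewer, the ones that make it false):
is false only for:
  j=True, m=False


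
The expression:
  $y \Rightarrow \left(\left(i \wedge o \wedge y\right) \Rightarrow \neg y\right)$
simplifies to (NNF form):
$\neg i \vee \neg o \vee \neg y$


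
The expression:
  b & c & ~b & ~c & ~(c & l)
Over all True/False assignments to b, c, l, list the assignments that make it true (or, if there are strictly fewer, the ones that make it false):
is never true.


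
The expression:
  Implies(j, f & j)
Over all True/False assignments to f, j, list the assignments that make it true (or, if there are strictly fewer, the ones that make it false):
is false only for:
  f=False, j=True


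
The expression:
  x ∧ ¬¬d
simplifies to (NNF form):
d ∧ x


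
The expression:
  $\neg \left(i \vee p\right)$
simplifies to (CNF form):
$\neg i \wedge \neg p$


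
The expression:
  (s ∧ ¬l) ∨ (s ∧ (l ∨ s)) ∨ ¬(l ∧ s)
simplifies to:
True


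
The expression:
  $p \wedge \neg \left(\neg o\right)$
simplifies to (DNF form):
$o \wedge p$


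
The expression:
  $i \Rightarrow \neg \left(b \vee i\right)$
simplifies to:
$\neg i$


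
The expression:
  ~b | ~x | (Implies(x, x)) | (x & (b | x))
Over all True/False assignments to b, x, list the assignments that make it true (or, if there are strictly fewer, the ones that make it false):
is always true.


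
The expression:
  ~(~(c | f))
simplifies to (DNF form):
c | f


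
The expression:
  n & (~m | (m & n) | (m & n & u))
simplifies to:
n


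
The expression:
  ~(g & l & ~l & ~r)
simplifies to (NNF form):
True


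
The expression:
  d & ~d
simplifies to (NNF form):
False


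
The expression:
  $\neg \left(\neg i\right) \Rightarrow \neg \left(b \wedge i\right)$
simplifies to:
$\neg b \vee \neg i$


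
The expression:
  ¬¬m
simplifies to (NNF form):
m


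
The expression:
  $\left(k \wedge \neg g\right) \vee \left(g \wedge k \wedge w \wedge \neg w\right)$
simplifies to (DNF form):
$k \wedge \neg g$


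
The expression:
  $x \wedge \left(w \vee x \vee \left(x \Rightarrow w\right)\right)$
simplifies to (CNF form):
$x$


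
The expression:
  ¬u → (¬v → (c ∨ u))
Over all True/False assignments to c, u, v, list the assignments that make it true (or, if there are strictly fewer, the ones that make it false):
is false only for:
  c=False, u=False, v=False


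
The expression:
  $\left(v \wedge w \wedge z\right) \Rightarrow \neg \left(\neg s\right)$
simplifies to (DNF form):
$s \vee \neg v \vee \neg w \vee \neg z$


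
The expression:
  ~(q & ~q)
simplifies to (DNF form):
True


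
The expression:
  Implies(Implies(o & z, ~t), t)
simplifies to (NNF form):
t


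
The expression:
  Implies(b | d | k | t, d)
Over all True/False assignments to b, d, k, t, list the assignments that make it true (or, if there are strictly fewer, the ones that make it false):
is false only for:
  b=False, d=False, k=False, t=True;
  b=False, d=False, k=True, t=False;
  b=False, d=False, k=True, t=True;
  b=True, d=False, k=False, t=False;
  b=True, d=False, k=False, t=True;
  b=True, d=False, k=True, t=False;
  b=True, d=False, k=True, t=True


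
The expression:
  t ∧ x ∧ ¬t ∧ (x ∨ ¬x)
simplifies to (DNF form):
False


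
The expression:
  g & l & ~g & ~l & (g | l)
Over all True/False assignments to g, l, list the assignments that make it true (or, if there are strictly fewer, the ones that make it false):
is never true.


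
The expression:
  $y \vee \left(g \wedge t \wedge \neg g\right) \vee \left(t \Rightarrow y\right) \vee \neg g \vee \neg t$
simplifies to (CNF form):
$y \vee \neg g \vee \neg t$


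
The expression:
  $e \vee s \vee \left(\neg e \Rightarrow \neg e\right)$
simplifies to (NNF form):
$\text{True}$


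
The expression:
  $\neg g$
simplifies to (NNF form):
$\neg g$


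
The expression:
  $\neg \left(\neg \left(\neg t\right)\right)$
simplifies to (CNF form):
$\neg t$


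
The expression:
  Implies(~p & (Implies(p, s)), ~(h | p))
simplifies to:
p | ~h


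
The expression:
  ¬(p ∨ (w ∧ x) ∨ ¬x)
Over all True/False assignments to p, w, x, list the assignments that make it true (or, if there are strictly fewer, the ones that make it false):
is true only for:
  p=False, w=False, x=True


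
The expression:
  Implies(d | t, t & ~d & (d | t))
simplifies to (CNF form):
~d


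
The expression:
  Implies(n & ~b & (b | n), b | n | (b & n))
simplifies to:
True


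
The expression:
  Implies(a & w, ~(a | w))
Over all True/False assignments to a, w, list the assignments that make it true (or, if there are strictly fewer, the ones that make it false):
is false only for:
  a=True, w=True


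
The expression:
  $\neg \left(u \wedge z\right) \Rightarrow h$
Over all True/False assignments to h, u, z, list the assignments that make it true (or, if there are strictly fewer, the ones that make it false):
is false only for:
  h=False, u=False, z=False;
  h=False, u=False, z=True;
  h=False, u=True, z=False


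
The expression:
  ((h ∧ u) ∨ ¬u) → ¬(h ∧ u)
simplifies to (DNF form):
¬h ∨ ¬u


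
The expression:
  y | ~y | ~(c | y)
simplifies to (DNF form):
True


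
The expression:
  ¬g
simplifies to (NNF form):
¬g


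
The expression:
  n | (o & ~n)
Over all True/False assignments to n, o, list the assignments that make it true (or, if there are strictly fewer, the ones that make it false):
is false only for:
  n=False, o=False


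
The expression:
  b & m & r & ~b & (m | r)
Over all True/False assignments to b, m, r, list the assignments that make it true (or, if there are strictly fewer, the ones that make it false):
is never true.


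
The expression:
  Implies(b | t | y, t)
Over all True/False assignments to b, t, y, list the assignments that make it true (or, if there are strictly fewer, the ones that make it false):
is false only for:
  b=False, t=False, y=True;
  b=True, t=False, y=False;
  b=True, t=False, y=True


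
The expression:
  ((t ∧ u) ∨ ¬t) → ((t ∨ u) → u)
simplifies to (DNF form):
True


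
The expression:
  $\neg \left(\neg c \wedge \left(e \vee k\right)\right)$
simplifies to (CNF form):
$\left(c \vee \neg e\right) \wedge \left(c \vee \neg k\right)$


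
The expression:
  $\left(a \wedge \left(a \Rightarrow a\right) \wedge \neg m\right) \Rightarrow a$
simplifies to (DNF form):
$\text{True}$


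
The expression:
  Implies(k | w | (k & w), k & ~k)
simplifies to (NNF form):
~k & ~w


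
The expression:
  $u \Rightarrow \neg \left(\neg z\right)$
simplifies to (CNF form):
$z \vee \neg u$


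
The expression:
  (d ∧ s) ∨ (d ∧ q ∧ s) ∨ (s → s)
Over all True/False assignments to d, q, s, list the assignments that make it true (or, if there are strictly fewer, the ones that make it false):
is always true.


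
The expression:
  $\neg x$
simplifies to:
$\neg x$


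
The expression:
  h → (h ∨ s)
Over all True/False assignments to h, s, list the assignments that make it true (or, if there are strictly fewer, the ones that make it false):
is always true.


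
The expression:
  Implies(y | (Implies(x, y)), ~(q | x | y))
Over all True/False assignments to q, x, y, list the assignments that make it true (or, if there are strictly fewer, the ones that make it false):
is true only for:
  q=False, x=False, y=False;
  q=False, x=True, y=False;
  q=True, x=True, y=False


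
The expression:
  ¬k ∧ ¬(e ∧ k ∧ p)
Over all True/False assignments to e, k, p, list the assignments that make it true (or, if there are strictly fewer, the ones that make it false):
is true only for:
  e=False, k=False, p=False;
  e=False, k=False, p=True;
  e=True, k=False, p=False;
  e=True, k=False, p=True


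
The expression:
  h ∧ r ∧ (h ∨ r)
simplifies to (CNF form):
h ∧ r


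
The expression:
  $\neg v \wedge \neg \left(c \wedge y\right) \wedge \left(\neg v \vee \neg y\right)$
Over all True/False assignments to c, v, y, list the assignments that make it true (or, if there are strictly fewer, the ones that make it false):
is true only for:
  c=False, v=False, y=False;
  c=False, v=False, y=True;
  c=True, v=False, y=False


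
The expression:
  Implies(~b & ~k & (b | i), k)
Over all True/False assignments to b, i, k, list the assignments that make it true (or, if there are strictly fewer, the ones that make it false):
is false only for:
  b=False, i=True, k=False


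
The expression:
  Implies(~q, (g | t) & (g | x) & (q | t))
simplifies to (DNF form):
q | (g & t) | (t & x)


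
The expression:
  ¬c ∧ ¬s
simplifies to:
¬c ∧ ¬s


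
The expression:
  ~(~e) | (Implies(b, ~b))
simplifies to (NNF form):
e | ~b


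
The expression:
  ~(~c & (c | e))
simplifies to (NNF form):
c | ~e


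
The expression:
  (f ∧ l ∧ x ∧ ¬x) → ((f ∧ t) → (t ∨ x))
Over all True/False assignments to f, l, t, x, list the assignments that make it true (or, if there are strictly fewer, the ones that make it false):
is always true.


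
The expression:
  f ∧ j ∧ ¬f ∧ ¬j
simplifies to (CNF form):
False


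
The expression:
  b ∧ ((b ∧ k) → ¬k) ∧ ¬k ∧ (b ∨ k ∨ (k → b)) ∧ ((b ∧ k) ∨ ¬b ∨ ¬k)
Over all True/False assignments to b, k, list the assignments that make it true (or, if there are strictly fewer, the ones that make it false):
is true only for:
  b=True, k=False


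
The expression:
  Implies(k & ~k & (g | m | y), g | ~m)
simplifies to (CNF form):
True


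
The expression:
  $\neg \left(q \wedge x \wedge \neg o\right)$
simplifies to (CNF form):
$o \vee \neg q \vee \neg x$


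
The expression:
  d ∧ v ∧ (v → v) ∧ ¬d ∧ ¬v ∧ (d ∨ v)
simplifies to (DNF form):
False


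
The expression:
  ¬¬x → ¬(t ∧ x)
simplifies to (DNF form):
¬t ∨ ¬x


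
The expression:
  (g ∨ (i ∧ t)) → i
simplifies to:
i ∨ ¬g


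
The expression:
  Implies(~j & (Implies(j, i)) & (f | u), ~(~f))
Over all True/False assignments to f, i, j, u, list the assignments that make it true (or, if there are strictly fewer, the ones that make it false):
is false only for:
  f=False, i=False, j=False, u=True;
  f=False, i=True, j=False, u=True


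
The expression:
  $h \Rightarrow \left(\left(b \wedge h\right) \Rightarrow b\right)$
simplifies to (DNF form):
$\text{True}$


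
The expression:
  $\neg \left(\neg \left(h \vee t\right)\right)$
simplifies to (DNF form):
$h \vee t$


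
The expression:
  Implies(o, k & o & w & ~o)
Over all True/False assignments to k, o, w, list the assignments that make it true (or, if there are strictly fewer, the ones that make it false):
is true only for:
  k=False, o=False, w=False;
  k=False, o=False, w=True;
  k=True, o=False, w=False;
  k=True, o=False, w=True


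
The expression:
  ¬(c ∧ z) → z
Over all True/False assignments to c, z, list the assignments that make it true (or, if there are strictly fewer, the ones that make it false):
is true only for:
  c=False, z=True;
  c=True, z=True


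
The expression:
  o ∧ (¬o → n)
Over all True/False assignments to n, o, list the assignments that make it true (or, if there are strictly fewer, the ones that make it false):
is true only for:
  n=False, o=True;
  n=True, o=True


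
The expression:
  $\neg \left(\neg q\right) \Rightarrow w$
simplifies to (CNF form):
$w \vee \neg q$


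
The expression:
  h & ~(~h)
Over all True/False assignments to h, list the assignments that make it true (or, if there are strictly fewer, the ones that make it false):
is true only for:
  h=True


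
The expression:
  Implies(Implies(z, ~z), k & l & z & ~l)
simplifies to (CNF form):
z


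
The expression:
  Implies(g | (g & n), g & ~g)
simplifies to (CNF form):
~g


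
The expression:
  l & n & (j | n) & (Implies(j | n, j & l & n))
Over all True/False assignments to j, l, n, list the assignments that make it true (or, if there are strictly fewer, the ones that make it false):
is true only for:
  j=True, l=True, n=True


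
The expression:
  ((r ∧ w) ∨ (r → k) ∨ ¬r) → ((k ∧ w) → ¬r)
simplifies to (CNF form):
¬k ∨ ¬r ∨ ¬w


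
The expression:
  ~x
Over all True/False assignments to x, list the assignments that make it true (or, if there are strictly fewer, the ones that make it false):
is true only for:
  x=False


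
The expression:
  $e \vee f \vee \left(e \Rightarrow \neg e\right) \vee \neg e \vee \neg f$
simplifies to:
$\text{True}$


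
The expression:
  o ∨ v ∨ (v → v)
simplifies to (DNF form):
True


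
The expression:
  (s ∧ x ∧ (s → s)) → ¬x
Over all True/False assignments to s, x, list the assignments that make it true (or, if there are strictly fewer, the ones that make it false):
is false only for:
  s=True, x=True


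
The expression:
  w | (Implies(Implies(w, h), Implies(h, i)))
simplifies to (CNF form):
i | w | ~h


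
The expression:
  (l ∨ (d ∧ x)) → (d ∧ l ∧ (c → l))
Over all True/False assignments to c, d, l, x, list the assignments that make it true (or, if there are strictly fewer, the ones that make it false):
is false only for:
  c=False, d=False, l=True, x=False;
  c=False, d=False, l=True, x=True;
  c=False, d=True, l=False, x=True;
  c=True, d=False, l=True, x=False;
  c=True, d=False, l=True, x=True;
  c=True, d=True, l=False, x=True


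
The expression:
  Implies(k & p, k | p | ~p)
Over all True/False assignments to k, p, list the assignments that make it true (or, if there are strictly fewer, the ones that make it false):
is always true.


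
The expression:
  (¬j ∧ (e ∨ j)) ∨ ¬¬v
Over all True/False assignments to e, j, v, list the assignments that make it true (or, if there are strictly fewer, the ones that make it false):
is false only for:
  e=False, j=False, v=False;
  e=False, j=True, v=False;
  e=True, j=True, v=False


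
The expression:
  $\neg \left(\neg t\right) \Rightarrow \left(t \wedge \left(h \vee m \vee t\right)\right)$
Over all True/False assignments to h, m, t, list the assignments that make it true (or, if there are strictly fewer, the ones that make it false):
is always true.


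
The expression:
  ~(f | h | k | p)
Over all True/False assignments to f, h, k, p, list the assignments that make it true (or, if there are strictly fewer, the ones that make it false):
is true only for:
  f=False, h=False, k=False, p=False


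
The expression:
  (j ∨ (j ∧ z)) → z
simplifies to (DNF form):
z ∨ ¬j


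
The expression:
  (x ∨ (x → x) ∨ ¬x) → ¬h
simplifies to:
¬h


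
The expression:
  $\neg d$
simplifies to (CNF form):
$\neg d$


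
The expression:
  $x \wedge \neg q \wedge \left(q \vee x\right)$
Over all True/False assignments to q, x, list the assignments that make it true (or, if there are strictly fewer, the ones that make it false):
is true only for:
  q=False, x=True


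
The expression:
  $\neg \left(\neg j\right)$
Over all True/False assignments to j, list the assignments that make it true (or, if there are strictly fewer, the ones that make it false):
is true only for:
  j=True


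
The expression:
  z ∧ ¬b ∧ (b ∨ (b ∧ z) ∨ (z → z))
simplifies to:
z ∧ ¬b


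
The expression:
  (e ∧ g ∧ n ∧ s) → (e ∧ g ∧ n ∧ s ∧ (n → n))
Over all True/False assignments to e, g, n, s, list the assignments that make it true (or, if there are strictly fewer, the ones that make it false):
is always true.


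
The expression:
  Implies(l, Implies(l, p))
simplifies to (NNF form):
p | ~l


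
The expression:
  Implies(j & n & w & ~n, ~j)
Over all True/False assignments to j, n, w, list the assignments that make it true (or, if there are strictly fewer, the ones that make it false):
is always true.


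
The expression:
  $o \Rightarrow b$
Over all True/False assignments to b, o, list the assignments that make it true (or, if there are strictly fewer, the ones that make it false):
is false only for:
  b=False, o=True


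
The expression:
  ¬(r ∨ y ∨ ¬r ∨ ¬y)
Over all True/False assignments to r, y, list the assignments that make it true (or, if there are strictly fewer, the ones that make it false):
is never true.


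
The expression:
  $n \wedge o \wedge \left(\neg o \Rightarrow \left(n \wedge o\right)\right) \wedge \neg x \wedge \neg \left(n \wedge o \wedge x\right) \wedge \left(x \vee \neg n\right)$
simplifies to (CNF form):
$\text{False}$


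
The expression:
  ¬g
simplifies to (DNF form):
¬g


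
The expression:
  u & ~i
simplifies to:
u & ~i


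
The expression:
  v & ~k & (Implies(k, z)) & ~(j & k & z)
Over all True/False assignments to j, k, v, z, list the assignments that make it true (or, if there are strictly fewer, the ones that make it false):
is true only for:
  j=False, k=False, v=True, z=False;
  j=False, k=False, v=True, z=True;
  j=True, k=False, v=True, z=False;
  j=True, k=False, v=True, z=True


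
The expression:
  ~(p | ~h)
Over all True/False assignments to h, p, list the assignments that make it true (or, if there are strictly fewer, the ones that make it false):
is true only for:
  h=True, p=False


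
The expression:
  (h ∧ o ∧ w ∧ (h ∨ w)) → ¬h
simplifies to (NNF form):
¬h ∨ ¬o ∨ ¬w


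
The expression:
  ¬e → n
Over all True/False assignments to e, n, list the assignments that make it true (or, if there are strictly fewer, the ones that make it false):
is false only for:
  e=False, n=False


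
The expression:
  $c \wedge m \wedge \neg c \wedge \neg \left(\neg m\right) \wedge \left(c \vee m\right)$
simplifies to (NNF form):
$\text{False}$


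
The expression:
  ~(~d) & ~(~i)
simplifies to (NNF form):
d & i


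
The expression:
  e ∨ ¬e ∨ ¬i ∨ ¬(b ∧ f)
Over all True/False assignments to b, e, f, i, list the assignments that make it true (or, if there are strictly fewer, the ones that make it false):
is always true.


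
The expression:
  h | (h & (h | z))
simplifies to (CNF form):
h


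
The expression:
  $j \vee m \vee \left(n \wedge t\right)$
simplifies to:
$j \vee m \vee \left(n \wedge t\right)$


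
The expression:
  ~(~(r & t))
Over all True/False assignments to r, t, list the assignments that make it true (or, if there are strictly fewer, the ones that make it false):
is true only for:
  r=True, t=True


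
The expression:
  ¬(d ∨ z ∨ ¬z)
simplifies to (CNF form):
False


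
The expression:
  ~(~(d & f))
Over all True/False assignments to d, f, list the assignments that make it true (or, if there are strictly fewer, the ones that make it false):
is true only for:
  d=True, f=True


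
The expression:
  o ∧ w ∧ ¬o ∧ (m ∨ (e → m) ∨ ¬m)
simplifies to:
False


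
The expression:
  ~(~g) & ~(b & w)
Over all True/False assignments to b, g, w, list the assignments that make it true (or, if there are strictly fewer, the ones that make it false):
is true only for:
  b=False, g=True, w=False;
  b=False, g=True, w=True;
  b=True, g=True, w=False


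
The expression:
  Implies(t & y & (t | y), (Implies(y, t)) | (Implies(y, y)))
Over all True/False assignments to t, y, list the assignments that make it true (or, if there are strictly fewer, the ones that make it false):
is always true.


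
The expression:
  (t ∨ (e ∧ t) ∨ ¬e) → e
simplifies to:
e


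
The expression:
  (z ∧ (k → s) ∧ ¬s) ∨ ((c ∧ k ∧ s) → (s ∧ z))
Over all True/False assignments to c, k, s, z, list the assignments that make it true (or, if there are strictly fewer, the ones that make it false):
is false only for:
  c=True, k=True, s=True, z=False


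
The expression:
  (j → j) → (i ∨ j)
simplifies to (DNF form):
i ∨ j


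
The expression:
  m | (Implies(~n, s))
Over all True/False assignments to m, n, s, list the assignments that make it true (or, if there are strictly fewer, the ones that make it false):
is false only for:
  m=False, n=False, s=False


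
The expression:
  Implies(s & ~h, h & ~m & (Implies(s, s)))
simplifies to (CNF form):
h | ~s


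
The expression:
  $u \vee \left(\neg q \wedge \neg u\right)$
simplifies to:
$u \vee \neg q$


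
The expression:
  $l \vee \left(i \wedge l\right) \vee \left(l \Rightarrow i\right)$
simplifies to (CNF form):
$\text{True}$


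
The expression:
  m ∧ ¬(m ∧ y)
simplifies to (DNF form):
m ∧ ¬y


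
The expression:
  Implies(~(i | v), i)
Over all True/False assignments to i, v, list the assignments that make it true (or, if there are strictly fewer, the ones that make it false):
is false only for:
  i=False, v=False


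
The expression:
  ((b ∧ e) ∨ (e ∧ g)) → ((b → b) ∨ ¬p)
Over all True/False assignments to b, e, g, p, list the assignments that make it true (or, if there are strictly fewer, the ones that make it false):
is always true.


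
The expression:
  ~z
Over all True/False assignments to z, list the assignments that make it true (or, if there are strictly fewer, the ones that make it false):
is true only for:
  z=False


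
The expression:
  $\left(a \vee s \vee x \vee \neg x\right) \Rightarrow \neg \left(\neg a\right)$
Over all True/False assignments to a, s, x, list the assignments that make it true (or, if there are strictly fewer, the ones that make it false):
is true only for:
  a=True, s=False, x=False;
  a=True, s=False, x=True;
  a=True, s=True, x=False;
  a=True, s=True, x=True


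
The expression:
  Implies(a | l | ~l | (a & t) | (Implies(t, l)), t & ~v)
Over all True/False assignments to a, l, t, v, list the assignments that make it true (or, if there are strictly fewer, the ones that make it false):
is true only for:
  a=False, l=False, t=True, v=False;
  a=False, l=True, t=True, v=False;
  a=True, l=False, t=True, v=False;
  a=True, l=True, t=True, v=False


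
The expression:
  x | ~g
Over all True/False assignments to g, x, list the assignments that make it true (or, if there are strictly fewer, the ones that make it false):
is false only for:
  g=True, x=False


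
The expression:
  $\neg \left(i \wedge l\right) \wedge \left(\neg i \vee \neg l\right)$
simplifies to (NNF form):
$\neg i \vee \neg l$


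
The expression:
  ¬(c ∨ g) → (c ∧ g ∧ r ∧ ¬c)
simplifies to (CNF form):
c ∨ g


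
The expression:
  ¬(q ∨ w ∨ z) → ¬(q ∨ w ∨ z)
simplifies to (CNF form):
True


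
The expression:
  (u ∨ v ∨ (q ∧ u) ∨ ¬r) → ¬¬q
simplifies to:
q ∨ (r ∧ ¬u ∧ ¬v)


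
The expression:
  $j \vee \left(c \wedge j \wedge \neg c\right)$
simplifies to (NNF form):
$j$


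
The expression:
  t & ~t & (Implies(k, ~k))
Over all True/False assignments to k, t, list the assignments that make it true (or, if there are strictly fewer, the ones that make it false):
is never true.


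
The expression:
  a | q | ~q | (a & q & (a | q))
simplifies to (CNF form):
True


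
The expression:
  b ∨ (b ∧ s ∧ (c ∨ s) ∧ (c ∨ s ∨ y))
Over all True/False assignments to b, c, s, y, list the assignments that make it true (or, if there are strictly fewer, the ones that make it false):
is true only for:
  b=True, c=False, s=False, y=False;
  b=True, c=False, s=False, y=True;
  b=True, c=False, s=True, y=False;
  b=True, c=False, s=True, y=True;
  b=True, c=True, s=False, y=False;
  b=True, c=True, s=False, y=True;
  b=True, c=True, s=True, y=False;
  b=True, c=True, s=True, y=True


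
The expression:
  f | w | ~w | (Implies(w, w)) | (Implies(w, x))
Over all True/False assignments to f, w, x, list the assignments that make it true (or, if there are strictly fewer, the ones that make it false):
is always true.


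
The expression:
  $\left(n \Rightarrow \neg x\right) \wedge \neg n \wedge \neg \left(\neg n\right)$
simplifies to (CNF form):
$\text{False}$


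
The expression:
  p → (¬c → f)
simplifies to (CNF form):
c ∨ f ∨ ¬p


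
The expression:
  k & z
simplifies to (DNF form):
k & z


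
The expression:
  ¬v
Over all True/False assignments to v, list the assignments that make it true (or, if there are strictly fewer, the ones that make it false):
is true only for:
  v=False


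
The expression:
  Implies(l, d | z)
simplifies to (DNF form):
d | z | ~l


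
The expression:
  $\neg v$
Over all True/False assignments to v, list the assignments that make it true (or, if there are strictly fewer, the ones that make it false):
is true only for:
  v=False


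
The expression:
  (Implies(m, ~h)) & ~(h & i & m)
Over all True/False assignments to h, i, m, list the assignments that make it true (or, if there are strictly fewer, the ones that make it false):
is false only for:
  h=True, i=False, m=True;
  h=True, i=True, m=True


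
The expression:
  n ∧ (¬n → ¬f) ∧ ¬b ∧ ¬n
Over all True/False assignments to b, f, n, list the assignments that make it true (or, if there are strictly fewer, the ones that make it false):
is never true.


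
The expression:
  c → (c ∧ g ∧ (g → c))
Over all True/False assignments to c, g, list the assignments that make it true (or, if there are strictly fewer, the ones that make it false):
is false only for:
  c=True, g=False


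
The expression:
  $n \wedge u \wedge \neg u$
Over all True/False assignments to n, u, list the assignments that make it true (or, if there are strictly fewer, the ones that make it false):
is never true.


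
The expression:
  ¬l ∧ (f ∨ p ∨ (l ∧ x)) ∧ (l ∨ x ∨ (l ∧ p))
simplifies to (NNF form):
x ∧ ¬l ∧ (f ∨ p)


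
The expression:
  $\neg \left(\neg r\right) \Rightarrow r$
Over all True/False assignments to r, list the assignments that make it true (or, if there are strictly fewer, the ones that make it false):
is always true.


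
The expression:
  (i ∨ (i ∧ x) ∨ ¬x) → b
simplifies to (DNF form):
b ∨ (x ∧ ¬i)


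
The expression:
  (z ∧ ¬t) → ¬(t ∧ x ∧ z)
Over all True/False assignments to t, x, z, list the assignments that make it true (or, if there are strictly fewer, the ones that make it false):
is always true.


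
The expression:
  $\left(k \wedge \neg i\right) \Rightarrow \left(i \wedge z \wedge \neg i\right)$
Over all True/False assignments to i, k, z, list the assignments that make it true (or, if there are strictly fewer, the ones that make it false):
is false only for:
  i=False, k=True, z=False;
  i=False, k=True, z=True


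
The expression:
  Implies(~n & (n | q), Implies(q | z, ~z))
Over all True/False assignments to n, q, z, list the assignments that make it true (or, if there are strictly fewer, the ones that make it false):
is false only for:
  n=False, q=True, z=True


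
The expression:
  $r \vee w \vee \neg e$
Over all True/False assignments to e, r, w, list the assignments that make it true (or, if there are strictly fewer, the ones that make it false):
is false only for:
  e=True, r=False, w=False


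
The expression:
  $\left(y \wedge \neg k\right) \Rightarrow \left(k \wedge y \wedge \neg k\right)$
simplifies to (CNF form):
$k \vee \neg y$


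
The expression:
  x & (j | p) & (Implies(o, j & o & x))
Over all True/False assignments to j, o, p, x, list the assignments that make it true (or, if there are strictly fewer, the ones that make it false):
is true only for:
  j=False, o=False, p=True, x=True;
  j=True, o=False, p=False, x=True;
  j=True, o=False, p=True, x=True;
  j=True, o=True, p=False, x=True;
  j=True, o=True, p=True, x=True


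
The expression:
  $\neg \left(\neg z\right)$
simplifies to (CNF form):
$z$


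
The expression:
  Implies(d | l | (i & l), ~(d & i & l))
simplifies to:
~d | ~i | ~l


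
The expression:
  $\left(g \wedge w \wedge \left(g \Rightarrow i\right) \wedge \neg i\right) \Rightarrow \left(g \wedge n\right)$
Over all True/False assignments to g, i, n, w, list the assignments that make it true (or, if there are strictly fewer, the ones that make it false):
is always true.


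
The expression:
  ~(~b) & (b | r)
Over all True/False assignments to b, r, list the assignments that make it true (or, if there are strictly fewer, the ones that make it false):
is true only for:
  b=True, r=False;
  b=True, r=True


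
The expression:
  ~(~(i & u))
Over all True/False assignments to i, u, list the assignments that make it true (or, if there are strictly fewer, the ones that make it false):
is true only for:
  i=True, u=True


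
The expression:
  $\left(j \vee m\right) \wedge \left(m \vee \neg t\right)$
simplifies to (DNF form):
$m \vee \left(j \wedge \neg t\right)$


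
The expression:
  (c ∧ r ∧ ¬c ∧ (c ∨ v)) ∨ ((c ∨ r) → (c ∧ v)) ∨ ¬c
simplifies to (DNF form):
v ∨ ¬c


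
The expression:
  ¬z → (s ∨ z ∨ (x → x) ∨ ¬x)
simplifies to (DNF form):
True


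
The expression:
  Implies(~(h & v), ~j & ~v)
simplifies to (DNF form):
(h & v) | (~j & ~v)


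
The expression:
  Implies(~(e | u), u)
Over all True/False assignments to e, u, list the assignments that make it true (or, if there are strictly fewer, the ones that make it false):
is false only for:
  e=False, u=False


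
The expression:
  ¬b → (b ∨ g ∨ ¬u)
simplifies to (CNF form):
b ∨ g ∨ ¬u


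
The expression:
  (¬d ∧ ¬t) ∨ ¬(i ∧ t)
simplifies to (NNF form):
¬i ∨ ¬t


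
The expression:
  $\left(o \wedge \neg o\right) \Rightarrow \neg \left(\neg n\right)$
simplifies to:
$\text{True}$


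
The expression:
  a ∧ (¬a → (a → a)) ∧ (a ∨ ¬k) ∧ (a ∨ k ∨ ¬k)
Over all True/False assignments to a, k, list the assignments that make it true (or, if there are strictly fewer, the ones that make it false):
is true only for:
  a=True, k=False;
  a=True, k=True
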